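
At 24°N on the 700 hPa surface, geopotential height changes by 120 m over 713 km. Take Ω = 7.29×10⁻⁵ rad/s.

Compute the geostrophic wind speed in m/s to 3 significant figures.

27.8 m/s

Coriolis parameter at 24°N:
f = 2Ω sin φ = 2 × 7.29×10⁻⁵ × sin 24° = 5.93×10⁻⁵ s⁻¹
Height gradient: |∂Z/∂n| = 120 m / 713000 m = 1.68×10⁻⁴
On a pressure surface, geostrophic balance gives V_g = (g/f)|∂Z/∂n|:
V_g = 9.81 × 1.68×10⁻⁴ / 5.93×10⁻⁵ = 27.8 m/s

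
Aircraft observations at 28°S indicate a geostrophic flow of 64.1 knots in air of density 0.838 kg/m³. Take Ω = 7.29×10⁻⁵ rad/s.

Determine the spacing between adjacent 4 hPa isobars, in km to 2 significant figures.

Coriolis parameter at 28°S:
f = 2Ω sin φ = 2 × 7.29×10⁻⁵ × sin 28° = 6.84×10⁻⁵ s⁻¹
Wind speed in SI: 64.1 knots = 33.0 m/s
Geostrophic balance rearranged: |∂P/∂n| = f ρ V_g
|∂P/∂n| = 6.84×10⁻⁵ × 0.838 × 33.0 = 1.89×10⁻³ Pa/m
Isobar spacing: Δn = ΔP/|∂P/∂n| = 400 Pa / 1.89×10⁻³ Pa/m = 211472 m ≈ 210 km

210 km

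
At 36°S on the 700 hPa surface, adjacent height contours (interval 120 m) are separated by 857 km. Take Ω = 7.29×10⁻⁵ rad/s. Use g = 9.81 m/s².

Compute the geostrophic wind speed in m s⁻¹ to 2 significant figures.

16 m s⁻¹

Coriolis parameter at 36°S:
f = 2Ω sin φ = 2 × 7.29×10⁻⁵ × sin 36° = 8.57×10⁻⁵ s⁻¹
Height gradient: |∂Z/∂n| = 120 m / 857000 m = 1.40×10⁻⁴
On a pressure surface, geostrophic balance gives V_g = (g/f)|∂Z/∂n|:
V_g = 9.81 × 1.40×10⁻⁴ / 8.57×10⁻⁵ = 16.0 m/s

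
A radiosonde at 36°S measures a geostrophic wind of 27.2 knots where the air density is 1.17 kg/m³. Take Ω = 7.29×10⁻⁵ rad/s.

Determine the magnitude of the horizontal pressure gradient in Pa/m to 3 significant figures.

Coriolis parameter at 36°S:
f = 2Ω sin φ = 2 × 7.29×10⁻⁵ × sin 36° = 8.57×10⁻⁵ s⁻¹
Wind speed in SI: 27.2 knots = 14.0 m/s
Geostrophic balance rearranged: |∂P/∂n| = f ρ V_g
|∂P/∂n| = 8.57×10⁻⁵ × 1.17 × 14.0 = 1.40×10⁻³ Pa/m

1.40×10⁻³ Pa/m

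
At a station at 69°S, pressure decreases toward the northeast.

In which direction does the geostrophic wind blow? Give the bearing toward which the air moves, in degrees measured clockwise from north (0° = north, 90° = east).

315°

The pressure-gradient force points toward the northeast (bearing 045°).
Geostrophic balance: in the Southern Hemisphere the Coriolis force deflects motion to the left, so the geostrophic wind blows 90° to the left of the pressure-gradient force (low pressure on the right).
Rotating 045° by 90° counterclockwise gives 315° — the wind blows toward the northwest.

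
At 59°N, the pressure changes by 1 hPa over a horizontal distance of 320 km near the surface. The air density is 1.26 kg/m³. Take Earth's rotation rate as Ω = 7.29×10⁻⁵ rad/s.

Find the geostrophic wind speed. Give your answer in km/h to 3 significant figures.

7.14 km/h

Coriolis parameter at 59°N:
f = 2Ω sin φ = 2 × 7.29×10⁻⁵ × sin 59° = 1.25×10⁻⁴ s⁻¹
Pressure gradient: |∂P/∂n| = 100 Pa / 320000 m = 3.12×10⁻⁴ Pa/m
Geostrophic balance (pressure-gradient force = Coriolis force):
V_g = (1/(fρ)) |∂P/∂n| = 3.12×10⁻⁴ / (1.25×10⁻⁴ × 1.26) = 1.98 m/s
Converting: 1.98 m/s × 3.6 = 7.14 km/h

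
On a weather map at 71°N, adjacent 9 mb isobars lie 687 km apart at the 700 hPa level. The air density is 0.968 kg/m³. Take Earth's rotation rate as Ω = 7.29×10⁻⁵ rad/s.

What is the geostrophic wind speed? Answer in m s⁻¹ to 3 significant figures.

9.82 m s⁻¹

Coriolis parameter at 71°N:
f = 2Ω sin φ = 2 × 7.29×10⁻⁵ × sin 71° = 1.38×10⁻⁴ s⁻¹
Pressure gradient: |∂P/∂n| = 900 Pa / 687000 m = 1.31×10⁻³ Pa/m
Geostrophic balance (pressure-gradient force = Coriolis force):
V_g = (1/(fρ)) |∂P/∂n| = 1.31×10⁻³ / (1.38×10⁻⁴ × 0.968) = 9.82 m/s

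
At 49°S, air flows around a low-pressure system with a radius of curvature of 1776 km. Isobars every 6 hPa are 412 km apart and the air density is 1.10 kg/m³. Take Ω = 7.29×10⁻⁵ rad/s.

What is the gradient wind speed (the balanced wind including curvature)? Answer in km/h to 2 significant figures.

Coriolis parameter at 49°S:
f = 2Ω sin φ = 2 × 7.29×10⁻⁵ × sin 49° = 1.10×10⁻⁴ s⁻¹
Pressure gradient: |∂P/∂n| = 600 Pa / 412000 m = 1.46×10⁻³ Pa/m
Geostrophic speed: V_g = |∂P/∂n|/(fρ) = 1.46×10⁻³/(1.10×10⁻⁴ × 1.10) = 12.0 m/s
Around a low, centrifugal force acts outward with Coriolis, so pressure-gradient force balances both:
(1/ρ)|∂P/∂n| = fV + V²/R  →  V² + fR·V − fR·V_g = 0
With fR = 1.10×10⁻⁴ × 1776×10³ m = 195 m/s:
V = [−fR + √((fR)² + 4 fR V_g)]/2 = [−195 + √(195² + 4×195×12)]/2 = 11.4 m/s
Subgeostrophic (V < V_g = 12 m/s), as expected around a low.
Converting: 11.4 m/s × 3.6 = 41 km/h

41 km/h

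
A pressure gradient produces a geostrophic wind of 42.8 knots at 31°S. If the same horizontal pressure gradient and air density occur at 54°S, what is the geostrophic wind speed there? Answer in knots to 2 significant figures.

27 knots

With the same pressure gradient and density, V_g ∝ 1/f ∝ 1/sin φ.
V₂ = V₁ · sin φ₁ / sin φ₂ = 42.8 × sin 31° / sin 54°
V₂ = 42.8 × 0.5150/0.8090 = 27 knots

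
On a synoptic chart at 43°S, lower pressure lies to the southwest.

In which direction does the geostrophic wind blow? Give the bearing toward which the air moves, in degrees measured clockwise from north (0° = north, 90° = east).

135°

The pressure-gradient force points toward the southwest (bearing 225°).
Geostrophic balance: in the Southern Hemisphere the Coriolis force deflects motion to the left, so the geostrophic wind blows 90° to the left of the pressure-gradient force (low pressure on the right).
Rotating 225° by 90° counterclockwise gives 135° — the wind blows toward the southeast.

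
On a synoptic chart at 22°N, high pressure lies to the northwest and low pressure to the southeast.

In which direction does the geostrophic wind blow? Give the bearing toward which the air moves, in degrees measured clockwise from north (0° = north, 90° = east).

The pressure-gradient force points toward the southeast (bearing 135°).
Geostrophic balance: in the Northern Hemisphere the Coriolis force deflects motion to the right, so the geostrophic wind blows 90° to the right of the pressure-gradient force (low pressure on the left).
Rotating 135° by 90° clockwise gives 225° — the wind blows toward the southwest.

225°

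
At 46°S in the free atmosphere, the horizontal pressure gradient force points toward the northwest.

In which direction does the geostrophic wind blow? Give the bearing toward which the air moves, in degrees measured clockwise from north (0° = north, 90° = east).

The pressure-gradient force points toward the northwest (bearing 315°).
Geostrophic balance: in the Southern Hemisphere the Coriolis force deflects motion to the left, so the geostrophic wind blows 90° to the left of the pressure-gradient force (low pressure on the right).
Rotating 315° by 90° counterclockwise gives 225° — the wind blows toward the southwest.

225°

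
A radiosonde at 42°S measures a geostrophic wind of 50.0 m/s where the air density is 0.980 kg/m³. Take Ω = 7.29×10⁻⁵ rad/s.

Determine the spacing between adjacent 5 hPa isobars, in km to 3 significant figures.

105 km

Coriolis parameter at 42°S:
f = 2Ω sin φ = 2 × 7.29×10⁻⁵ × sin 42° = 9.76×10⁻⁵ s⁻¹
Geostrophic balance rearranged: |∂P/∂n| = f ρ V_g
|∂P/∂n| = 9.76×10⁻⁵ × 0.980 × 50.0 = 4.78×10⁻³ Pa/m
Isobar spacing: Δn = ΔP/|∂P/∂n| = 500 Pa / 4.78×10⁻³ Pa/m = 104594 m ≈ 105 km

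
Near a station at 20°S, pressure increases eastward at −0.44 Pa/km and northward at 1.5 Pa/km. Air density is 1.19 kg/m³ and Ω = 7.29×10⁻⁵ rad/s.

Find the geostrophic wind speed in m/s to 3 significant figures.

26.3 m/s

Coriolis parameter at 20°S:
f = 2Ω sin φ = 2 × 7.29×10⁻⁵ × sin 20° = 4.99×10⁻⁵ s⁻¹
In the Southern Hemisphere f is negative: f = −4.99×10⁻⁵ s⁻¹.
Component geostrophic relations (x east, y north):
u_g = −(1/(fρ)) ∂P/∂y,  v_g = (1/(fρ)) ∂P/∂x
u_g = −(1.5×10⁻³)/(−4.99×10⁻⁵ × 1.19) = 25.3 m/s;  v_g = (−0.44×10⁻³)/(−4.99×10⁻⁵ × 1.19) = 7.41 m/s
|V_g| = √(u_g² + v_g²) = 26.3 m/s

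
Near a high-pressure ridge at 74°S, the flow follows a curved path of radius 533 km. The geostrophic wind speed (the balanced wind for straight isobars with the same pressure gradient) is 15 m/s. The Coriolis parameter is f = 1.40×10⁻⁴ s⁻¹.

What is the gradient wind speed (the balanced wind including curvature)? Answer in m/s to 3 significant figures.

Around a high, pressure-gradient force acts outward with centrifugal, so Coriolis balances both:
fV = (1/ρ)|∂P/∂n| + V²/R  →  V² − fR·V + fR·V_g = 0
With fR = 1.40×10⁻⁴ × 533×10³ m = 74.6 m/s:
V = [fR − √((fR)² − 4 fR V_g)]/2 = [74.6 − √(74.6² − 4×74.6×15)]/2 = 20.8 m/s
Supergeostrophic (V > V_g = 15 m/s), as expected around a high.

20.8 m/s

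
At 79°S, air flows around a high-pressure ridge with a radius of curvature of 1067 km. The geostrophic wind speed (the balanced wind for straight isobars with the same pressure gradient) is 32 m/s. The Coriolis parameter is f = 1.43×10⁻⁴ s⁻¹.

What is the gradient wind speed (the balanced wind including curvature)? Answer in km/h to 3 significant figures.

Around a high, pressure-gradient force acts outward with centrifugal, so Coriolis balances both:
fV = (1/ρ)|∂P/∂n| + V²/R  →  V² − fR·V + fR·V_g = 0
With fR = 1.43×10⁻⁴ × 1067×10³ m = 153 m/s:
V = [fR − √((fR)² − 4 fR V_g)]/2 = [153 − √(153² − 4×153×32)]/2 = 45.7 m/s
Supergeostrophic (V > V_g = 32 m/s), as expected around a high.
Converting: 45.7 m/s × 3.6 = 164 km/h

164 km/h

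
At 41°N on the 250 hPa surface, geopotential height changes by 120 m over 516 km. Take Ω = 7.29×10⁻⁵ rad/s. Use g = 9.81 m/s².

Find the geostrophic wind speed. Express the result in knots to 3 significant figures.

46.4 knots

Coriolis parameter at 41°N:
f = 2Ω sin φ = 2 × 7.29×10⁻⁵ × sin 41° = 9.57×10⁻⁵ s⁻¹
Height gradient: |∂Z/∂n| = 120 m / 516000 m = 2.33×10⁻⁴
On a pressure surface, geostrophic balance gives V_g = (g/f)|∂Z/∂n|:
V_g = 9.81 × 2.33×10⁻⁴ / 9.57×10⁻⁵ = 23.9 m/s
Converting: 23.9 m/s × 1.944 = 46.4 knots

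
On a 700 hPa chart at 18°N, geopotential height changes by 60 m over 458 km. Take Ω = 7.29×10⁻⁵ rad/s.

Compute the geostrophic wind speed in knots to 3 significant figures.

55.4 knots

Coriolis parameter at 18°N:
f = 2Ω sin φ = 2 × 7.29×10⁻⁵ × sin 18° = 4.51×10⁻⁵ s⁻¹
Height gradient: |∂Z/∂n| = 60 m / 458000 m = 1.31×10⁻⁴
On a pressure surface, geostrophic balance gives V_g = (g/f)|∂Z/∂n|:
V_g = 9.81 × 1.31×10⁻⁴ / 4.51×10⁻⁵ = 28.5 m/s
Converting: 28.5 m/s × 1.944 = 55.4 knots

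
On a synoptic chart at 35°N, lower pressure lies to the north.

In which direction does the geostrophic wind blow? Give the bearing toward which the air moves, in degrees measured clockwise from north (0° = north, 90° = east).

090°

The pressure-gradient force points toward the north (bearing 000°).
Geostrophic balance: in the Northern Hemisphere the Coriolis force deflects motion to the right, so the geostrophic wind blows 90° to the right of the pressure-gradient force (low pressure on the left).
Rotating 000° by 90° clockwise gives 090° — the wind blows toward the east.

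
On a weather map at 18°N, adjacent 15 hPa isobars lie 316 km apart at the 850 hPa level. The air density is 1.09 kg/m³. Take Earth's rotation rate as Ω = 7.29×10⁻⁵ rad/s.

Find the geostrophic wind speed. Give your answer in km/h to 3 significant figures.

Coriolis parameter at 18°N:
f = 2Ω sin φ = 2 × 7.29×10⁻⁵ × sin 18° = 4.51×10⁻⁵ s⁻¹
Pressure gradient: |∂P/∂n| = 1500 Pa / 316000 m = 4.75×10⁻³ Pa/m
Geostrophic balance (pressure-gradient force = Coriolis force):
V_g = (1/(fρ)) |∂P/∂n| = 4.75×10⁻³ / (4.51×10⁻⁵ × 1.09) = 96.7 m/s
Converting: 96.7 m/s × 3.6 = 348 km/h

348 km/h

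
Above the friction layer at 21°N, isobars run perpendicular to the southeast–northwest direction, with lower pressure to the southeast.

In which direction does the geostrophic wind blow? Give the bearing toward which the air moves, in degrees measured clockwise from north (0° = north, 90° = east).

The pressure-gradient force points toward the southeast (bearing 135°).
Geostrophic balance: in the Northern Hemisphere the Coriolis force deflects motion to the right, so the geostrophic wind blows 90° to the right of the pressure-gradient force (low pressure on the left).
Rotating 135° by 90° clockwise gives 225° — the wind blows toward the southwest.

225°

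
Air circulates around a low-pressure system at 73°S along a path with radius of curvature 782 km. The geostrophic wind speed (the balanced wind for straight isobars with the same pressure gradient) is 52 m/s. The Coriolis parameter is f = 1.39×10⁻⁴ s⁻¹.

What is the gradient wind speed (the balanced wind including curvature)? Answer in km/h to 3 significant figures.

138 km/h

Around a low, centrifugal force acts outward with Coriolis, so pressure-gradient force balances both:
(1/ρ)|∂P/∂n| = fV + V²/R  →  V² + fR·V − fR·V_g = 0
With fR = 1.39×10⁻⁴ × 782×10³ m = 109 m/s:
V = [−fR + √((fR)² + 4 fR V_g)]/2 = [−109 + √(109² + 4×109×52)]/2 = 38.4 m/s
Subgeostrophic (V < V_g = 52 m/s), as expected around a low.
Converting: 38.4 m/s × 3.6 = 138 km/h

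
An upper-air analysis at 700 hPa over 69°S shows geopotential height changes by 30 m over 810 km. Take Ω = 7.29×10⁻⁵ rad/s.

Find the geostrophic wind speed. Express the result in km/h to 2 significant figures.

Coriolis parameter at 69°S:
f = 2Ω sin φ = 2 × 7.29×10⁻⁵ × sin 69° = 1.36×10⁻⁴ s⁻¹
Height gradient: |∂Z/∂n| = 30 m / 810000 m = 3.70×10⁻⁵
On a pressure surface, geostrophic balance gives V_g = (g/f)|∂Z/∂n|:
V_g = 9.81 × 3.70×10⁻⁵ / 1.36×10⁻⁴ = 2.67 m/s
Converting: 2.67 m/s × 3.6 = 9.6 km/h

9.6 km/h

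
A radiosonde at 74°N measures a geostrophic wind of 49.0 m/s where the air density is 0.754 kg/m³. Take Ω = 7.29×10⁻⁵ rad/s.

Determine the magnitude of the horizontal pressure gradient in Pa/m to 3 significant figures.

Coriolis parameter at 74°N:
f = 2Ω sin φ = 2 × 7.29×10⁻⁵ × sin 74° = 1.40×10⁻⁴ s⁻¹
Geostrophic balance rearranged: |∂P/∂n| = f ρ V_g
|∂P/∂n| = 1.40×10⁻⁴ × 0.754 × 49.0 = 5.18×10⁻³ Pa/m

5.18×10⁻³ Pa/m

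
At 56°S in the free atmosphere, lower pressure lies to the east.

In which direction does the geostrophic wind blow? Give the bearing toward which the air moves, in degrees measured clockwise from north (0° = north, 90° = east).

000°

The pressure-gradient force points toward the east (bearing 090°).
Geostrophic balance: in the Southern Hemisphere the Coriolis force deflects motion to the left, so the geostrophic wind blows 90° to the left of the pressure-gradient force (low pressure on the right).
Rotating 090° by 90° counterclockwise gives 000° — the wind blows toward the north.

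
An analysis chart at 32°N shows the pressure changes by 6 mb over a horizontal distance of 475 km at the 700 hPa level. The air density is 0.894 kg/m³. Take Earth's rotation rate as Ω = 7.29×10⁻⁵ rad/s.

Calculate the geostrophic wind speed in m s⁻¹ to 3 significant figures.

Coriolis parameter at 32°N:
f = 2Ω sin φ = 2 × 7.29×10⁻⁵ × sin 32° = 7.73×10⁻⁵ s⁻¹
Pressure gradient: |∂P/∂n| = 600 Pa / 475000 m = 1.26×10⁻³ Pa/m
Geostrophic balance (pressure-gradient force = Coriolis force):
V_g = (1/(fρ)) |∂P/∂n| = 1.26×10⁻³ / (7.73×10⁻⁵ × 0.894) = 18.3 m/s

18.3 m s⁻¹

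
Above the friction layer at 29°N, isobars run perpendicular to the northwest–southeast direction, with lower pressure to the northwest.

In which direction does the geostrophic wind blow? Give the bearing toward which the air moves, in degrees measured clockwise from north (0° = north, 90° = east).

045°

The pressure-gradient force points toward the northwest (bearing 315°).
Geostrophic balance: in the Northern Hemisphere the Coriolis force deflects motion to the right, so the geostrophic wind blows 90° to the right of the pressure-gradient force (low pressure on the left).
Rotating 315° by 90° clockwise gives 045° — the wind blows toward the northeast.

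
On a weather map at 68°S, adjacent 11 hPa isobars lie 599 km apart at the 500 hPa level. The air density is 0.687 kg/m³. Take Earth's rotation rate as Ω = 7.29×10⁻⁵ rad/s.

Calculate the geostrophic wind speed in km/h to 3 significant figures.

71.2 km/h

Coriolis parameter at 68°S:
f = 2Ω sin φ = 2 × 7.29×10⁻⁵ × sin 68° = 1.35×10⁻⁴ s⁻¹
Pressure gradient: |∂P/∂n| = 1100 Pa / 599000 m = 1.84×10⁻³ Pa/m
Geostrophic balance (pressure-gradient force = Coriolis force):
V_g = (1/(fρ)) |∂P/∂n| = 1.84×10⁻³ / (1.35×10⁻⁴ × 0.687) = 19.8 m/s
Converting: 19.8 m/s × 3.6 = 71.2 km/h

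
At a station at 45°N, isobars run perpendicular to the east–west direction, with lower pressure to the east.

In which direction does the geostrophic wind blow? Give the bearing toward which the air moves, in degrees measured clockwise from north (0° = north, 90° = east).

180°

The pressure-gradient force points toward the east (bearing 090°).
Geostrophic balance: in the Northern Hemisphere the Coriolis force deflects motion to the right, so the geostrophic wind blows 90° to the right of the pressure-gradient force (low pressure on the left).
Rotating 090° by 90° clockwise gives 180° — the wind blows toward the south.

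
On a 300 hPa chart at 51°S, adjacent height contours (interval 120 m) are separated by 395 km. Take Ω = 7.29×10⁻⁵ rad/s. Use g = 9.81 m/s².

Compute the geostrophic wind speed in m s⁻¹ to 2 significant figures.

Coriolis parameter at 51°S:
f = 2Ω sin φ = 2 × 7.29×10⁻⁵ × sin 51° = 1.13×10⁻⁴ s⁻¹
Height gradient: |∂Z/∂n| = 120 m / 395000 m = 3.04×10⁻⁴
On a pressure surface, geostrophic balance gives V_g = (g/f)|∂Z/∂n|:
V_g = 9.81 × 3.04×10⁻⁴ / 1.13×10⁻⁴ = 26.3 m/s

26 m s⁻¹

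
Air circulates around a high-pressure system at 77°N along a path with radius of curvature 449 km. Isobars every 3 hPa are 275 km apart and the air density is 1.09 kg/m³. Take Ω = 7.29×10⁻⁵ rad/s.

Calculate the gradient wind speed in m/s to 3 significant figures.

8.06 m/s

Coriolis parameter at 77°N:
f = 2Ω sin φ = 2 × 7.29×10⁻⁵ × sin 77° = 1.42×10⁻⁴ s⁻¹
Pressure gradient: |∂P/∂n| = 300 Pa / 275000 m = 1.09×10⁻³ Pa/m
Geostrophic speed: V_g = |∂P/∂n|/(fρ) = 1.09×10⁻³/(1.42×10⁻⁴ × 1.09) = 7.04 m/s
Around a high, pressure-gradient force acts outward with centrifugal, so Coriolis balances both:
fV = (1/ρ)|∂P/∂n| + V²/R  →  V² − fR·V + fR·V_g = 0
With fR = 1.42×10⁻⁴ × 449×10³ m = 63.8 m/s:
V = [fR − √((fR)² − 4 fR V_g)]/2 = [63.8 − √(63.8² − 4×63.8×7.04)]/2 = 8.06 m/s
Supergeostrophic (V > V_g = 7.04 m/s), as expected around a high.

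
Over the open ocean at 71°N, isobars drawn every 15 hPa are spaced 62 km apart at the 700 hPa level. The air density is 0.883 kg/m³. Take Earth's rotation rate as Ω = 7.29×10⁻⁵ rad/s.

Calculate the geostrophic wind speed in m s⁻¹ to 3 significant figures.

199 m s⁻¹

Coriolis parameter at 71°N:
f = 2Ω sin φ = 2 × 7.29×10⁻⁵ × sin 71° = 1.38×10⁻⁴ s⁻¹
Pressure gradient: |∂P/∂n| = 1500 Pa / 62000 m = 2.42×10⁻² Pa/m
Geostrophic balance (pressure-gradient force = Coriolis force):
V_g = (1/(fρ)) |∂P/∂n| = 2.42×10⁻² / (1.38×10⁻⁴ × 0.883) = 199 m/s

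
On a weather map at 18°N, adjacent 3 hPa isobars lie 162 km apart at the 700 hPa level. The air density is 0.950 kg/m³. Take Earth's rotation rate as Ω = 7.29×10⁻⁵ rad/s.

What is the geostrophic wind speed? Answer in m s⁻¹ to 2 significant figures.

Coriolis parameter at 18°N:
f = 2Ω sin φ = 2 × 7.29×10⁻⁵ × sin 18° = 4.51×10⁻⁵ s⁻¹
Pressure gradient: |∂P/∂n| = 300 Pa / 162000 m = 1.85×10⁻³ Pa/m
Geostrophic balance (pressure-gradient force = Coriolis force):
V_g = (1/(fρ)) |∂P/∂n| = 1.85×10⁻³ / (4.51×10⁻⁵ × 0.950) = 43.3 m/s

43 m s⁻¹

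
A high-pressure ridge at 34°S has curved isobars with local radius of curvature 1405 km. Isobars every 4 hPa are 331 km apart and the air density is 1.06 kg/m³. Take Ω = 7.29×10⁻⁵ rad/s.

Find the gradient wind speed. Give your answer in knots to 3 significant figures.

Coriolis parameter at 34°S:
f = 2Ω sin φ = 2 × 7.29×10⁻⁵ × sin 34° = 8.15×10⁻⁵ s⁻¹
Pressure gradient: |∂P/∂n| = 400 Pa / 331000 m = 1.21×10⁻³ Pa/m
Geostrophic speed: V_g = |∂P/∂n|/(fρ) = 1.21×10⁻³/(8.15×10⁻⁵ × 1.06) = 14.0 m/s
Around a high, pressure-gradient force acts outward with centrifugal, so Coriolis balances both:
fV = (1/ρ)|∂P/∂n| + V²/R  →  V² − fR·V + fR·V_g = 0
With fR = 8.15×10⁻⁵ × 1405×10³ m = 115 m/s:
V = [fR − √((fR)² − 4 fR V_g)]/2 = [115 − √(115² − 4×115×14)]/2 = 16.3 m/s
Supergeostrophic (V > V_g = 14 m/s), as expected around a high.
Converting: 16.3 m/s × 1.944 = 31.7 knots

31.7 knots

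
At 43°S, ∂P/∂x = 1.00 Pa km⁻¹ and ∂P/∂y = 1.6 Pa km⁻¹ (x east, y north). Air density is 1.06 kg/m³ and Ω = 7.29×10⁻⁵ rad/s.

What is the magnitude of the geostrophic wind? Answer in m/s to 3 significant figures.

Coriolis parameter at 43°S:
f = 2Ω sin φ = 2 × 7.29×10⁻⁵ × sin 43° = 9.94×10⁻⁵ s⁻¹
In the Southern Hemisphere f is negative: f = −9.94×10⁻⁵ s⁻¹.
Component geostrophic relations (x east, y north):
u_g = −(1/(fρ)) ∂P/∂y,  v_g = (1/(fρ)) ∂P/∂x
u_g = −(1.6×10⁻³)/(−9.94×10⁻⁵ × 1.06) = 15.2 m/s;  v_g = (1.00×10⁻³)/(−9.94×10⁻⁵ × 1.06) = −9.49 m/s
|V_g| = √(u_g² + v_g²) = 17.9 m/s

17.9 m/s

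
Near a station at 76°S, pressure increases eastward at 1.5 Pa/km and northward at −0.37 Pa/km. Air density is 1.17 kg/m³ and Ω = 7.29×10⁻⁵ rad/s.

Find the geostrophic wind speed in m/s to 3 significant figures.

9.33 m/s

Coriolis parameter at 76°S:
f = 2Ω sin φ = 2 × 7.29×10⁻⁵ × sin 76° = 1.41×10⁻⁴ s⁻¹
In the Southern Hemisphere f is negative: f = −1.41×10⁻⁴ s⁻¹.
Component geostrophic relations (x east, y north):
u_g = −(1/(fρ)) ∂P/∂y,  v_g = (1/(fρ)) ∂P/∂x
u_g = −(−0.37×10⁻³)/(−1.41×10⁻⁴ × 1.17) = −2.24 m/s;  v_g = (1.5×10⁻³)/(−1.41×10⁻⁴ × 1.17) = −9.06 m/s
|V_g| = √(u_g² + v_g²) = 9.33 m/s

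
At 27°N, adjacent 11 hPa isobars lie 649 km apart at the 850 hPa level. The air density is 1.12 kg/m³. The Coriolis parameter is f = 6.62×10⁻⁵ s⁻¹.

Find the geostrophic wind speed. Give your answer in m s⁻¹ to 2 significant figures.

23 m s⁻¹

Pressure gradient: |∂P/∂n| = 1100 Pa / 649000 m = 1.69×10⁻³ Pa/m
Geostrophic balance (pressure-gradient force = Coriolis force):
V_g = (1/(fρ)) |∂P/∂n| = 1.69×10⁻³ / (6.62×10⁻⁵ × 1.12) = 22.9 m/s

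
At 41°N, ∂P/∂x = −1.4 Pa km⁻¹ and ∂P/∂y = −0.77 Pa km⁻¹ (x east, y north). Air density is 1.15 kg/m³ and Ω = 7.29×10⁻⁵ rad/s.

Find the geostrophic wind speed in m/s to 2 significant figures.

Coriolis parameter at 41°N:
f = 2Ω sin φ = 2 × 7.29×10⁻⁵ × sin 41° = 9.57×10⁻⁵ s⁻¹
Component geostrophic relations (x east, y north):
u_g = −(1/(fρ)) ∂P/∂y,  v_g = (1/(fρ)) ∂P/∂x
u_g = −(−0.77×10⁻³)/(9.57×10⁻⁵ × 1.15) = 7.00 m/s;  v_g = (−1.4×10⁻³)/(9.57×10⁻⁵ × 1.15) = −12.7 m/s
|V_g| = √(u_g² + v_g²) = 14.5 m/s

15 m/s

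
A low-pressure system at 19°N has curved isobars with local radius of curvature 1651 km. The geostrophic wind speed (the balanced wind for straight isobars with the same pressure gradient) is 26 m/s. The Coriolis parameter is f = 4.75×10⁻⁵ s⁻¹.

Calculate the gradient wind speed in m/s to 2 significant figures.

21 m/s

Around a low, centrifugal force acts outward with Coriolis, so pressure-gradient force balances both:
(1/ρ)|∂P/∂n| = fV + V²/R  →  V² + fR·V − fR·V_g = 0
With fR = 4.75×10⁻⁵ × 1651×10³ m = 78.4 m/s:
V = [−fR + √((fR)² + 4 fR V_g)]/2 = [−78.4 + √(78.4² + 4×78.4×26)]/2 = 20.6 m/s
Subgeostrophic (V < V_g = 26 m/s), as expected around a low.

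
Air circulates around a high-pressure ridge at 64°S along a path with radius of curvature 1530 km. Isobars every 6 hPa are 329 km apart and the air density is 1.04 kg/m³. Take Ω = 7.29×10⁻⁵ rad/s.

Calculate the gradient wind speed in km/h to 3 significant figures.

51.9 km/h

Coriolis parameter at 64°S:
f = 2Ω sin φ = 2 × 7.29×10⁻⁵ × sin 64° = 1.31×10⁻⁴ s⁻¹
Pressure gradient: |∂P/∂n| = 600 Pa / 329000 m = 1.82×10⁻³ Pa/m
Geostrophic speed: V_g = |∂P/∂n|/(fρ) = 1.82×10⁻³/(1.31×10⁻⁴ × 1.04) = 13.4 m/s
Around a high, pressure-gradient force acts outward with centrifugal, so Coriolis balances both:
fV = (1/ρ)|∂P/∂n| + V²/R  →  V² − fR·V + fR·V_g = 0
With fR = 1.31×10⁻⁴ × 1530×10³ m = 200 m/s:
V = [fR − √((fR)² − 4 fR V_g)]/2 = [200 − √(200² − 4×200×13.4)]/2 = 14.4 m/s
Supergeostrophic (V > V_g = 13.4 m/s), as expected around a high.
Converting: 14.4 m/s × 3.6 = 51.9 km/h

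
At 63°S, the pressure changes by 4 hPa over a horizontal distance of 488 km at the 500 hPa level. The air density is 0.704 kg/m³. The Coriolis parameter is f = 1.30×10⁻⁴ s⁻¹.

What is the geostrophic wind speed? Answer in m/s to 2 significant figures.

9.0 m/s

Pressure gradient: |∂P/∂n| = 400 Pa / 488000 m = 8.20×10⁻⁴ Pa/m
Geostrophic balance (pressure-gradient force = Coriolis force):
V_g = (1/(fρ)) |∂P/∂n| = 8.20×10⁻⁴ / (1.30×10⁻⁴ × 0.704) = 8.96 m/s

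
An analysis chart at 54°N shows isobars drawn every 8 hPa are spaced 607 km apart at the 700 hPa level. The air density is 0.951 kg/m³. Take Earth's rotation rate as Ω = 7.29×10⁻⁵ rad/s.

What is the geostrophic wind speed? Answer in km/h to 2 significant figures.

42 km/h

Coriolis parameter at 54°N:
f = 2Ω sin φ = 2 × 7.29×10⁻⁵ × sin 54° = 1.18×10⁻⁴ s⁻¹
Pressure gradient: |∂P/∂n| = 800 Pa / 607000 m = 1.32×10⁻³ Pa/m
Geostrophic balance (pressure-gradient force = Coriolis force):
V_g = (1/(fρ)) |∂P/∂n| = 1.32×10⁻³ / (1.18×10⁻⁴ × 0.951) = 11.7 m/s
Converting: 11.7 m/s × 3.6 = 42 km/h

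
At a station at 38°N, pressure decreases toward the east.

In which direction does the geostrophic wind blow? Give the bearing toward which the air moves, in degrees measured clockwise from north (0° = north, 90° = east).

The pressure-gradient force points toward the east (bearing 090°).
Geostrophic balance: in the Northern Hemisphere the Coriolis force deflects motion to the right, so the geostrophic wind blows 90° to the right of the pressure-gradient force (low pressure on the left).
Rotating 090° by 90° clockwise gives 180° — the wind blows toward the south.

180°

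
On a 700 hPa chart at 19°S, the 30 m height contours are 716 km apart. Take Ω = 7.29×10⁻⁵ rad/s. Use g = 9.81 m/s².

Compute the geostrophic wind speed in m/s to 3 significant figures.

8.66 m/s

Coriolis parameter at 19°S:
f = 2Ω sin φ = 2 × 7.29×10⁻⁵ × sin 19° = 4.75×10⁻⁵ s⁻¹
Height gradient: |∂Z/∂n| = 30 m / 716000 m = 4.19×10⁻⁵
On a pressure surface, geostrophic balance gives V_g = (g/f)|∂Z/∂n|:
V_g = 9.81 × 4.19×10⁻⁵ / 4.75×10⁻⁵ = 8.66 m/s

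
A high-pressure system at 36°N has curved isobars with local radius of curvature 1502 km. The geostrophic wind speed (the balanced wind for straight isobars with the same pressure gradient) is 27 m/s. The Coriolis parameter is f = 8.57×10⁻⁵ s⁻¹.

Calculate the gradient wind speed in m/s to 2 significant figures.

39 m/s

Around a high, pressure-gradient force acts outward with centrifugal, so Coriolis balances both:
fV = (1/ρ)|∂P/∂n| + V²/R  →  V² − fR·V + fR·V_g = 0
With fR = 8.57×10⁻⁵ × 1502×10³ m = 129 m/s:
V = [fR − √((fR)² − 4 fR V_g)]/2 = [129 − √(129² − 4×129×27)]/2 = 38.5 m/s
Supergeostrophic (V > V_g = 27 m/s), as expected around a high.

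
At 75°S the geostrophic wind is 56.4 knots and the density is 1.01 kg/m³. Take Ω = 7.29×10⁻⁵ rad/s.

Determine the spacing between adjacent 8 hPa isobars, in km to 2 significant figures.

190 km

Coriolis parameter at 75°S:
f = 2Ω sin φ = 2 × 7.29×10⁻⁵ × sin 75° = 1.41×10⁻⁴ s⁻¹
Wind speed in SI: 56.4 knots = 29.0 m/s
Geostrophic balance rearranged: |∂P/∂n| = f ρ V_g
|∂P/∂n| = 1.41×10⁻⁴ × 1.01 × 29.0 = 4.13×10⁻³ Pa/m
Isobar spacing: Δn = ΔP/|∂P/∂n| = 800 Pa / 4.13×10⁻³ Pa/m = 193843 m ≈ 190 km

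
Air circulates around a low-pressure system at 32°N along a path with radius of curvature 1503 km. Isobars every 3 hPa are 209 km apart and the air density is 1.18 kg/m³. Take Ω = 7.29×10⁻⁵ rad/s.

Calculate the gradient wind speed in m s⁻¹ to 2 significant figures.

Coriolis parameter at 32°N:
f = 2Ω sin φ = 2 × 7.29×10⁻⁵ × sin 32° = 7.73×10⁻⁵ s⁻¹
Pressure gradient: |∂P/∂n| = 300 Pa / 209000 m = 1.44×10⁻³ Pa/m
Geostrophic speed: V_g = |∂P/∂n|/(fρ) = 1.44×10⁻³/(7.73×10⁻⁵ × 1.18) = 15.7 m/s
Around a low, centrifugal force acts outward with Coriolis, so pressure-gradient force balances both:
(1/ρ)|∂P/∂n| = fV + V²/R  →  V² + fR·V − fR·V_g = 0
With fR = 7.73×10⁻⁵ × 1503×10³ m = 116 m/s:
V = [−fR + √((fR)² + 4 fR V_g)]/2 = [−116 + √(116² + 4×116×15.7)]/2 = 14 m/s
Subgeostrophic (V < V_g = 15.7 m/s), as expected around a low.

14 m s⁻¹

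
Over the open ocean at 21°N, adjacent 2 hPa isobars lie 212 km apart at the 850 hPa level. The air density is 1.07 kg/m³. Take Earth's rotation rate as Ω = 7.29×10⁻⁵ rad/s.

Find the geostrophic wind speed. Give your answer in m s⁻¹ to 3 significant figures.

16.9 m s⁻¹

Coriolis parameter at 21°N:
f = 2Ω sin φ = 2 × 7.29×10⁻⁵ × sin 21° = 5.23×10⁻⁵ s⁻¹
Pressure gradient: |∂P/∂n| = 200 Pa / 212000 m = 9.43×10⁻⁴ Pa/m
Geostrophic balance (pressure-gradient force = Coriolis force):
V_g = (1/(fρ)) |∂P/∂n| = 9.43×10⁻⁴ / (5.23×10⁻⁵ × 1.07) = 16.9 m/s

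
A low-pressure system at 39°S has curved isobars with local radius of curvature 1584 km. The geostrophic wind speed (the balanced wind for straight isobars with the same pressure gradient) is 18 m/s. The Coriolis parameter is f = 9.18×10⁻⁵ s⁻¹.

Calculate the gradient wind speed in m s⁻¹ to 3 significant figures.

Around a low, centrifugal force acts outward with Coriolis, so pressure-gradient force balances both:
(1/ρ)|∂P/∂n| = fV + V²/R  →  V² + fR·V − fR·V_g = 0
With fR = 9.18×10⁻⁵ × 1584×10³ m = 145 m/s:
V = [−fR + √((fR)² + 4 fR V_g)]/2 = [−145 + √(145² + 4×145×18)]/2 = 16.2 m/s
Subgeostrophic (V < V_g = 18 m/s), as expected around a low.

16.2 m s⁻¹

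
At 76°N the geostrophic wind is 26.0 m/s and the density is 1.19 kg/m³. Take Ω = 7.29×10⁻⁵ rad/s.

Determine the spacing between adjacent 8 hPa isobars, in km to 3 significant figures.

183 km

Coriolis parameter at 76°N:
f = 2Ω sin φ = 2 × 7.29×10⁻⁵ × sin 76° = 1.41×10⁻⁴ s⁻¹
Geostrophic balance rearranged: |∂P/∂n| = f ρ V_g
|∂P/∂n| = 1.41×10⁻⁴ × 1.19 × 26.0 = 4.38×10⁻³ Pa/m
Isobar spacing: Δn = ΔP/|∂P/∂n| = 800 Pa / 4.38×10⁻³ Pa/m = 182771 m ≈ 183 km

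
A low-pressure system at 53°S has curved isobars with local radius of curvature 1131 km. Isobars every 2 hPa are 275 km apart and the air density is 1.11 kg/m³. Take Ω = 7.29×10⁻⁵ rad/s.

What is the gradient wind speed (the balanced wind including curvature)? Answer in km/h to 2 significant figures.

19 km/h

Coriolis parameter at 53°S:
f = 2Ω sin φ = 2 × 7.29×10⁻⁵ × sin 53° = 1.16×10⁻⁴ s⁻¹
Pressure gradient: |∂P/∂n| = 200 Pa / 275000 m = 7.27×10⁻⁴ Pa/m
Geostrophic speed: V_g = |∂P/∂n|/(fρ) = 7.27×10⁻⁴/(1.16×10⁻⁴ × 1.11) = 5.63 m/s
Around a low, centrifugal force acts outward with Coriolis, so pressure-gradient force balances both:
(1/ρ)|∂P/∂n| = fV + V²/R  →  V² + fR·V − fR·V_g = 0
With fR = 1.16×10⁻⁴ × 1131×10³ m = 132 m/s:
V = [−fR + √((fR)² + 4 fR V_g)]/2 = [−132 + √(132² + 4×132×5.63)]/2 = 5.41 m/s
Subgeostrophic (V < V_g = 5.63 m/s), as expected around a low.
Converting: 5.41 m/s × 3.6 = 19 km/h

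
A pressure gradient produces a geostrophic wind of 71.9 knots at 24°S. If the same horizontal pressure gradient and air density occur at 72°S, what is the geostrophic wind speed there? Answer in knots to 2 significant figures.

31 knots

With the same pressure gradient and density, V_g ∝ 1/f ∝ 1/sin φ.
V₂ = V₁ · sin φ₁ / sin φ₂ = 71.9 × sin 24° / sin 72°
V₂ = 71.9 × 0.4067/0.9511 = 31 knots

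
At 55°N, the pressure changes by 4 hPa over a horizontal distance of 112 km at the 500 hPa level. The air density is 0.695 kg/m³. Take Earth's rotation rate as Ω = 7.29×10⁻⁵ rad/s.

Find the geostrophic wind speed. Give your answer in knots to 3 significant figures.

Coriolis parameter at 55°N:
f = 2Ω sin φ = 2 × 7.29×10⁻⁵ × sin 55° = 1.19×10⁻⁴ s⁻¹
Pressure gradient: |∂P/∂n| = 400 Pa / 112000 m = 3.57×10⁻³ Pa/m
Geostrophic balance (pressure-gradient force = Coriolis force):
V_g = (1/(fρ)) |∂P/∂n| = 3.57×10⁻³ / (1.19×10⁻⁴ × 0.695) = 43.0 m/s
Converting: 43.0 m/s × 1.944 = 83.6 knots

83.6 knots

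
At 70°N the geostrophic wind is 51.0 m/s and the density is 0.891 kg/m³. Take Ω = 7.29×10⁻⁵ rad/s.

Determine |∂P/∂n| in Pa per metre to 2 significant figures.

6.2×10⁻³ Pa/m

Coriolis parameter at 70°N:
f = 2Ω sin φ = 2 × 7.29×10⁻⁵ × sin 70° = 1.37×10⁻⁴ s⁻¹
Geostrophic balance rearranged: |∂P/∂n| = f ρ V_g
|∂P/∂n| = 1.37×10⁻⁴ × 0.891 × 51.0 = 6.23×10⁻³ Pa/m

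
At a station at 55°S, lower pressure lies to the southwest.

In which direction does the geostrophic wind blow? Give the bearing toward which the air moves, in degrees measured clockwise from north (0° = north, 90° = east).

135°

The pressure-gradient force points toward the southwest (bearing 225°).
Geostrophic balance: in the Southern Hemisphere the Coriolis force deflects motion to the left, so the geostrophic wind blows 90° to the left of the pressure-gradient force (low pressure on the right).
Rotating 225° by 90° counterclockwise gives 135° — the wind blows toward the southeast.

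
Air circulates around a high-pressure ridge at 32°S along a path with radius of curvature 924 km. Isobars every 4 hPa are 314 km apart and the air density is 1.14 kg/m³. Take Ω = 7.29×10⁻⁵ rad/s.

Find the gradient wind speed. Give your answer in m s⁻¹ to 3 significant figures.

Coriolis parameter at 32°S:
f = 2Ω sin φ = 2 × 7.29×10⁻⁵ × sin 32° = 7.73×10⁻⁵ s⁻¹
Pressure gradient: |∂P/∂n| = 400 Pa / 314000 m = 1.27×10⁻³ Pa/m
Geostrophic speed: V_g = |∂P/∂n|/(fρ) = 1.27×10⁻³/(7.73×10⁻⁵ × 1.14) = 14.5 m/s
Around a high, pressure-gradient force acts outward with centrifugal, so Coriolis balances both:
fV = (1/ρ)|∂P/∂n| + V²/R  →  V² − fR·V + fR·V_g = 0
With fR = 7.73×10⁻⁵ × 924×10³ m = 71.4 m/s:
V = [fR − √((fR)² − 4 fR V_g)]/2 = [71.4 − √(71.4² − 4×71.4×14.5)]/2 = 20.2 m/s
Supergeostrophic (V > V_g = 14.5 m/s), as expected around a high.

20.2 m s⁻¹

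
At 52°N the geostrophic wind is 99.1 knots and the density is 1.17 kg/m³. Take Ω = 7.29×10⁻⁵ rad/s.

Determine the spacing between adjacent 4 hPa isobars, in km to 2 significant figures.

58 km

Coriolis parameter at 52°N:
f = 2Ω sin φ = 2 × 7.29×10⁻⁵ × sin 52° = 1.15×10⁻⁴ s⁻¹
Wind speed in SI: 99.1 knots = 51.0 m/s
Geostrophic balance rearranged: |∂P/∂n| = f ρ V_g
|∂P/∂n| = 1.15×10⁻⁴ × 1.17 × 51.0 = 6.85×10⁻³ Pa/m
Isobar spacing: Δn = ΔP/|∂P/∂n| = 400 Pa / 6.85×10⁻³ Pa/m = 58368 m ≈ 58 km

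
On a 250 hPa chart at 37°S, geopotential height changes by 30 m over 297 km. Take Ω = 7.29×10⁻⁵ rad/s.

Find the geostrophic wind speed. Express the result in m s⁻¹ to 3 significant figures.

11.3 m s⁻¹

Coriolis parameter at 37°S:
f = 2Ω sin φ = 2 × 7.29×10⁻⁵ × sin 37° = 8.77×10⁻⁵ s⁻¹
Height gradient: |∂Z/∂n| = 30 m / 297000 m = 1.01×10⁻⁴
On a pressure surface, geostrophic balance gives V_g = (g/f)|∂Z/∂n|:
V_g = 9.81 × 1.01×10⁻⁴ / 8.77×10⁻⁵ = 11.3 m/s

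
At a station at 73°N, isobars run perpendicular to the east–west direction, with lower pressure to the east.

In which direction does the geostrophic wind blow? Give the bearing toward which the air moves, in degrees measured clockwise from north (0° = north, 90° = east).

The pressure-gradient force points toward the east (bearing 090°).
Geostrophic balance: in the Northern Hemisphere the Coriolis force deflects motion to the right, so the geostrophic wind blows 90° to the right of the pressure-gradient force (low pressure on the left).
Rotating 090° by 90° clockwise gives 180° — the wind blows toward the south.

180°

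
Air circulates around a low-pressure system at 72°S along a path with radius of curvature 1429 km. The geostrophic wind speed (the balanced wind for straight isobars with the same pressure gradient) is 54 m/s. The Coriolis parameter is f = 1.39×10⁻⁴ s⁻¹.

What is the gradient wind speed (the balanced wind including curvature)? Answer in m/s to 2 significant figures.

44 m/s

Around a low, centrifugal force acts outward with Coriolis, so pressure-gradient force balances both:
(1/ρ)|∂P/∂n| = fV + V²/R  →  V² + fR·V − fR·V_g = 0
With fR = 1.39×10⁻⁴ × 1429×10³ m = 199 m/s:
V = [−fR + √((fR)² + 4 fR V_g)]/2 = [−199 + √(199² + 4×199×54)]/2 = 44.2 m/s
Subgeostrophic (V < V_g = 54 m/s), as expected around a low.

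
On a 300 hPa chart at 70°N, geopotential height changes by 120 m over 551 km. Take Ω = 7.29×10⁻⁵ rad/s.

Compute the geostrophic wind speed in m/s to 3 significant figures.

Coriolis parameter at 70°N:
f = 2Ω sin φ = 2 × 7.29×10⁻⁵ × sin 70° = 1.37×10⁻⁴ s⁻¹
Height gradient: |∂Z/∂n| = 120 m / 551000 m = 2.18×10⁻⁴
On a pressure surface, geostrophic balance gives V_g = (g/f)|∂Z/∂n|:
V_g = 9.81 × 2.18×10⁻⁴ / 1.37×10⁻⁴ = 15.6 m/s

15.6 m/s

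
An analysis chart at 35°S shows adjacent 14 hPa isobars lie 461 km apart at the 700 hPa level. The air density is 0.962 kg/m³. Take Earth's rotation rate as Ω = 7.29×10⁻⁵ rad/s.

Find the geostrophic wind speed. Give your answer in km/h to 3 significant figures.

136 km/h

Coriolis parameter at 35°S:
f = 2Ω sin φ = 2 × 7.29×10⁻⁵ × sin 35° = 8.36×10⁻⁵ s⁻¹
Pressure gradient: |∂P/∂n| = 1400 Pa / 461000 m = 3.04×10⁻³ Pa/m
Geostrophic balance (pressure-gradient force = Coriolis force):
V_g = (1/(fρ)) |∂P/∂n| = 3.04×10⁻³ / (8.36×10⁻⁵ × 0.962) = 37.7 m/s
Converting: 37.7 m/s × 3.6 = 136 km/h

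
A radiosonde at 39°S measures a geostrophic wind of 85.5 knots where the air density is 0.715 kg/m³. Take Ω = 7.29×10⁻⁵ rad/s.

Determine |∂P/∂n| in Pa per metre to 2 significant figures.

2.9×10⁻³ Pa/m

Coriolis parameter at 39°S:
f = 2Ω sin φ = 2 × 7.29×10⁻⁵ × sin 39° = 9.18×10⁻⁵ s⁻¹
Wind speed in SI: 85.5 knots = 44.0 m/s
Geostrophic balance rearranged: |∂P/∂n| = f ρ V_g
|∂P/∂n| = 9.18×10⁻⁵ × 0.715 × 44.0 = 2.89×10⁻³ Pa/m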